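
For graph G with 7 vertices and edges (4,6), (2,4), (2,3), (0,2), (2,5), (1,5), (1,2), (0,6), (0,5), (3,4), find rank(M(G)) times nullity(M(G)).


r(M) = |V| - c = 7 - 1 = 6.
nullity = |E| - r(M) = 10 - 6 = 4.
Product = 6 * 4 = 24.

24


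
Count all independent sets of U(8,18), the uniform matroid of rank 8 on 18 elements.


Independent sets of U(8,18) are all subsets of size <= 8.
Count = (18 choose 0) + (18 choose 1) + (18 choose 2) + (18 choose 3) + (18 choose 4) + (18 choose 5) + (18 choose 6) + (18 choose 7) + (18 choose 8)
     = 1 + 18 + 153 + 816 + 3060 + 8568 + 18564 + 31824 + 43758
     = 106762.

106762


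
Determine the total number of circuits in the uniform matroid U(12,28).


In U(12,28), circuits are the (13)-element subsets.
Any set of 13 elements is dependent, and removing any one element gives
an independent set of size 12, so it is a minimal dependent set.
Number of circuits = C(28,13) = 28! / (13! * 15!) = 37442160.

37442160


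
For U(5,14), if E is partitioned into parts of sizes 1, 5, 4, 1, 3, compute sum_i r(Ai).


r(Ai) = min(|Ai|, 5) for each part.
Sum = min(1,5) + min(5,5) + min(4,5) + min(1,5) + min(3,5)
    = 1 + 5 + 4 + 1 + 3
    = 14.

14


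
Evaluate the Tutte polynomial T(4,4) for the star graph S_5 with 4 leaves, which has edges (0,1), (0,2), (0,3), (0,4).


A star on 5 vertices is a tree with 4 edges.
T(x,y) = x^(4) for any tree.
T(4,4) = 4^4 = 256.

256


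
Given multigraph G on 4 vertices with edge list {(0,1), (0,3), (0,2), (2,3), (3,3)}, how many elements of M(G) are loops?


In a graphic matroid, a loop is a self-loop edge (u,u) with rank 0.
Examining all 5 edges for self-loops...
Self-loops found: (3,3)
Number of loops = 1.

1


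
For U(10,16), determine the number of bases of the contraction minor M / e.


Contracting e from U(10,16) gives U(9,15).
Bases of U(9,15) = C(15,9) = 15! / (9! * 6!) = 5005.

5005


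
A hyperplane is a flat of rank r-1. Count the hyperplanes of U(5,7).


Hyperplanes of U(5,7) are flats of rank 4.
In a uniform matroid, these are exactly the (4)-element subsets.
Count = (7 choose 4) = 35.

35


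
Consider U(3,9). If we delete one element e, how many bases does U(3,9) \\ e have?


Deleting e from U(3,9) gives U(3,8) since n > r.
Bases of U(3,8) = (8 choose 3) = 56.

56


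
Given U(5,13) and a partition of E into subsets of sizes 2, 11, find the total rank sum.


r(Ai) = min(|Ai|, 5) for each part.
Sum = min(2,5) + min(11,5)
    = 2 + 5
    = 7.

7


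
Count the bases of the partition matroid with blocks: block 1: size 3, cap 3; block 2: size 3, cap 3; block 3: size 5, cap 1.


A basis picks exactly ci elements from block i.
Number of bases = product of C(|Si|, ci).
= C(3,3) * C(3,3) * C(5,1)
= 1 * 1 * 5
= 5.

5


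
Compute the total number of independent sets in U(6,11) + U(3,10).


For a direct sum, |I(M1+M2)| = |I(M1)| * |I(M2)|.
|I(U(6,11))| = sum C(11,k) for k=0..6 = 1486.
|I(U(3,10))| = sum C(10,k) for k=0..3 = 176.
Total = 1486 * 176 = 261536.

261536


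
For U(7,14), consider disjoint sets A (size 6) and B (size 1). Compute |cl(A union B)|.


|A union B| = 6 + 1 = 7 (disjoint).
In U(7,14), cl(S) = S if |S| < 7, else cl(S) = E.
Since 7 >= 7, cl(A union B) = E.
|cl(A union B)| = 14.

14


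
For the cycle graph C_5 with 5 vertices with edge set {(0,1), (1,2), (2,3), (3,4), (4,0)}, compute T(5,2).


T(C_5; x,y) = x + x^2 + ... + x^(4) + y.
T(5,2) = 5^1 + 5^2 + 5^3 + 5^4 + 2
= 5 + 25 + 125 + 625 + 2
= 782.

782


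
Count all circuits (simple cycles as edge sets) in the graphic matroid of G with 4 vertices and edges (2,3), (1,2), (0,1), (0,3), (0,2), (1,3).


A circuit in a graphic matroid = edge set of a simple cycle.
G has 4 vertices and 6 edges.
Enumerating all minimal edge subsets forming cycles...
Total circuits found: 7.

7


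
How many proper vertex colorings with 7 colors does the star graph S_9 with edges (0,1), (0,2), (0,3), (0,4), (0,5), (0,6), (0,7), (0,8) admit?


P(tree, k) = k * (k-1)^(8) for any tree on 9 vertices.
P(7) = 7 * 6^8 = 7 * 1679616 = 11757312.

11757312


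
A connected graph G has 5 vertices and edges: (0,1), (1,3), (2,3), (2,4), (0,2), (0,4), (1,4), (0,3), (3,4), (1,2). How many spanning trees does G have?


By Kirchhoff's matrix tree theorem, the number of spanning trees equals
the determinant of any cofactor of the Laplacian matrix L.
G has 5 vertices and 10 edges.
Computing the (4 x 4) cofactor determinant gives 125.

125


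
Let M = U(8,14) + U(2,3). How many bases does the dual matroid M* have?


(M1+M2)* = M1* + M2*.
M1* = U(6,14), bases: C(14,6) = 3003.
M2* = U(1,3), bases: C(3,1) = 3.
|B(M*)| = 3003 * 3 = 9009.

9009


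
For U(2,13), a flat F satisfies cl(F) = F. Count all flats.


Flats of U(2,13): every subset of size < 2 is a flat, plus E itself.
Count = C(13,0) + C(13,1) + 1
     = 1 + 13 + 1
     = 15.

15


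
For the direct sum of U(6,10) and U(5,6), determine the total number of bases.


Bases of a direct sum M1 + M2: |B| = |B(M1)| * |B(M2)|.
|B(U(6,10))| = C(10,6) = 210.
|B(U(5,6))| = C(6,5) = 6.
Total bases = 210 * 6 = 1260.

1260


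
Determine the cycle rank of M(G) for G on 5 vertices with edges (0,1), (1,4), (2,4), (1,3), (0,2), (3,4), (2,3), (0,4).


Cycle rank (nullity) = |E| - r(M) = |E| - (|V| - c).
|E| = 8, |V| = 5, c = 1.
Nullity = 8 - (5 - 1) = 8 - 4 = 4.

4


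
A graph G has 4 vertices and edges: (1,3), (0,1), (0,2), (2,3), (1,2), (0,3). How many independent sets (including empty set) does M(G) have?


An independent set in a graphic matroid is an acyclic edge subset.
G has 4 vertices and 6 edges.
Enumerate all 2^6 = 64 subsets, checking for acyclicity.
Total independent sets = 38.

38


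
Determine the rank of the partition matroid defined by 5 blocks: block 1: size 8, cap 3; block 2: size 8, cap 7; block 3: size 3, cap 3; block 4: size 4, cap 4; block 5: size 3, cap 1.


Rank of a partition matroid = sum of min(|Si|, ci) for each block.
= min(8,3) + min(8,7) + min(3,3) + min(4,4) + min(3,1)
= 3 + 7 + 3 + 4 + 1
= 18.

18


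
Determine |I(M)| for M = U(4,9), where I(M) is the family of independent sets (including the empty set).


Independent sets of U(4,9) are all subsets of size <= 4.
Count = C(9,0) + C(9,1) + C(9,2) + C(9,3) + C(9,4)
     = 1 + 9 + 36 + 84 + 126
     = 256.

256


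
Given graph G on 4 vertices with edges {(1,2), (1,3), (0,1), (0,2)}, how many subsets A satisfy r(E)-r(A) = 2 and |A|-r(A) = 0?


R(x,y) = sum over A in 2^E of x^(r(E)-r(A)) * y^(|A|-r(A)).
G has 4 vertices, 4 edges. r(E) = 3.
Enumerate all 2^4 = 16 subsets.
Count subsets with r(E)-r(A)=2 and |A|-r(A)=0: 4.

4


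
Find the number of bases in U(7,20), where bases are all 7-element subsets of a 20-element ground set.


Bases of U(7,20) are all 7-element subsets of the 20-element ground set.
Number of bases = C(20,7).
C(20,7) = 77520.

77520


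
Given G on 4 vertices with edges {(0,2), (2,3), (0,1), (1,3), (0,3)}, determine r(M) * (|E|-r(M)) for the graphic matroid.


r(M) = |V| - c = 4 - 1 = 3.
nullity = |E| - r(M) = 5 - 3 = 2.
Product = 3 * 2 = 6.

6


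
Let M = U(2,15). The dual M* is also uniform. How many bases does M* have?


The dual of U(r,n) is U(n-r, n) = U(13,15).
Bases of U(13,15) are all (13)-element subsets.
|B(M*)| = (15 choose 13) = 105.

105


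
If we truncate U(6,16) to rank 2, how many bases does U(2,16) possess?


Truncating U(6,16) to rank 2 gives U(2,16).
Bases of U(2,16) are all 2-element subsets of 16 elements.
Number of bases = C(16,2) = 16! / (2! * 14!) = 120.

120


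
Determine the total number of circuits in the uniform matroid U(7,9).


In U(7,9), circuits are the (8)-element subsets.
Any set of 8 elements is dependent, and removing any one element gives
an independent set of size 7, so it is a minimal dependent set.
Number of circuits = C(9,8) = 9! / (8! * 1!) = 9.

9


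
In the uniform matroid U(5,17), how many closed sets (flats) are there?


Flats of U(5,17): every subset of size < 5 is a flat, plus E itself.
Count = (17 choose 0) + (17 choose 1) + (17 choose 2) + (17 choose 3) + (17 choose 4) + 1
     = 1 + 17 + 136 + 680 + 2380 + 1
     = 3215.

3215


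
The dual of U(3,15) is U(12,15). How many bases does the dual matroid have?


The dual of U(r,n) is U(n-r, n) = U(12,15).
Bases of U(12,15) are all (12)-element subsets.
|B(M*)| = (15 choose 12) = 455.

455


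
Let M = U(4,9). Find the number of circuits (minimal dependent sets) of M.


In U(4,9), circuits are the (5)-element subsets.
Any set of 5 elements is dependent, and removing any one element gives
an independent set of size 4, so it is a minimal dependent set.
Number of circuits = (9 choose 5) = 126.

126


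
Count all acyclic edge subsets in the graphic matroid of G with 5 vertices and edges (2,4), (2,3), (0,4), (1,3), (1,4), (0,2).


An independent set in a graphic matroid is an acyclic edge subset.
G has 5 vertices and 6 edges.
Enumerate all 2^6 = 64 subsets, checking for acyclicity.
Total independent sets = 52.

52


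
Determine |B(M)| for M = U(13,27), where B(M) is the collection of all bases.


Bases of U(13,27) are all 13-element subsets of the 27-element ground set.
Number of bases = C(27,13).
C(27,13) = 27! / (13! * 14!) = 20058300.

20058300


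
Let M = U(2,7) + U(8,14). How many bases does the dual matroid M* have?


(M1+M2)* = M1* + M2*.
M1* = U(5,7), bases: C(7,5) = 21.
M2* = U(6,14), bases: C(14,6) = 3003.
|B(M*)| = 21 * 3003 = 63063.

63063


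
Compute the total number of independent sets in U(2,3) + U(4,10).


For a direct sum, |I(M1+M2)| = |I(M1)| * |I(M2)|.
|I(U(2,3))| = sum C(3,k) for k=0..2 = 7.
|I(U(4,10))| = sum C(10,k) for k=0..4 = 386.
Total = 7 * 386 = 2702.

2702


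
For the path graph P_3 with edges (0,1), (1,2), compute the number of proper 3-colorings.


P(P_3, k) = k * (k-1)^(2).
P(3) = 3 * 2^2 = 3 * 4 = 12.

12


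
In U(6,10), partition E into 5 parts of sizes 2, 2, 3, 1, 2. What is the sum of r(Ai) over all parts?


r(Ai) = min(|Ai|, 6) for each part.
Sum = min(2,6) + min(2,6) + min(3,6) + min(1,6) + min(2,6)
    = 2 + 2 + 3 + 1 + 2
    = 10.

10


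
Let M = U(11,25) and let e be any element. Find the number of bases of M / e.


Contracting e from U(11,25) gives U(10,24).
Bases of U(10,24) = C(24,10) = 24! / (10! * 14!) = 1961256.

1961256


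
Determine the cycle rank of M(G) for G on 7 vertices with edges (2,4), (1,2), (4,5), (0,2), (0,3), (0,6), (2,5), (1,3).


Cycle rank (nullity) = |E| - r(M) = |E| - (|V| - c).
|E| = 8, |V| = 7, c = 1.
Nullity = 8 - (7 - 1) = 8 - 6 = 2.

2


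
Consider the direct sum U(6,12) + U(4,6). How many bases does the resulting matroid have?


Bases of a direct sum M1 + M2: |B| = |B(M1)| * |B(M2)|.
|B(U(6,12))| = C(12,6) = 924.
|B(U(4,6))| = C(6,4) = 15.
Total bases = 924 * 15 = 13860.

13860


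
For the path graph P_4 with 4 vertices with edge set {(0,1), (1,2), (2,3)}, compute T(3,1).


A path on 4 vertices is a tree with 3 edges.
T(x,y) = x^(3) for any tree.
T(3,1) = 3^3 = 27.

27


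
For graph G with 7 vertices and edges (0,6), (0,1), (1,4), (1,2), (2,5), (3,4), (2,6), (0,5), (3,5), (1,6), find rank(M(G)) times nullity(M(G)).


r(M) = |V| - c = 7 - 1 = 6.
nullity = |E| - r(M) = 10 - 6 = 4.
Product = 6 * 4 = 24.

24


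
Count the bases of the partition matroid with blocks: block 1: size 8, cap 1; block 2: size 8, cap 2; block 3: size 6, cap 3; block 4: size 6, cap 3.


A basis picks exactly ci elements from block i.
Number of bases = product of C(|Si|, ci).
= C(8,1) * C(8,2) * C(6,3) * C(6,3)
= 8 * 28 * 20 * 20
= 89600.

89600


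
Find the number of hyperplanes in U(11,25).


Hyperplanes of U(11,25) are flats of rank 10.
In a uniform matroid, these are exactly the (10)-element subsets.
Count = (25 choose 10) = 3268760.

3268760


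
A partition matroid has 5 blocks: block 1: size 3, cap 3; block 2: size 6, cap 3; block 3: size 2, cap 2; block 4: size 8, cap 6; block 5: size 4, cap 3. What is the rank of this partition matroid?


Rank of a partition matroid = sum of min(|Si|, ci) for each block.
= min(3,3) + min(6,3) + min(2,2) + min(8,6) + min(4,3)
= 3 + 3 + 2 + 6 + 3
= 17.

17


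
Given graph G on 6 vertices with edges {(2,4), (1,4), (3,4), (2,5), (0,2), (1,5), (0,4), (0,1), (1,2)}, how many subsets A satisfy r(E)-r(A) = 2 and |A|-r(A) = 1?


R(x,y) = sum over A in 2^E of x^(r(E)-r(A)) * y^(|A|-r(A)).
G has 6 vertices, 9 edges. r(E) = 5.
Enumerate all 2^9 = 512 subsets.
Count subsets with r(E)-r(A)=2 and |A|-r(A)=1: 35.

35


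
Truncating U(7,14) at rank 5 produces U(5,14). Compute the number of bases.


Truncating U(7,14) to rank 5 gives U(5,14).
Bases of U(5,14) are all 5-element subsets of 14 elements.
Number of bases = C(14,5) = 14! / (5! * 9!) = 2002.

2002


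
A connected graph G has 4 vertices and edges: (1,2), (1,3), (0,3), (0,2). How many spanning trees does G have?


By Kirchhoff's matrix tree theorem, the number of spanning trees equals
the determinant of any cofactor of the Laplacian matrix L.
G has 4 vertices and 4 edges.
Computing the (3 x 3) cofactor determinant gives 4.

4


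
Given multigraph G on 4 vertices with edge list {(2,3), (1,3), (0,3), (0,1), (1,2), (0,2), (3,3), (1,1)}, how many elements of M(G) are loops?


In a graphic matroid, a loop is a self-loop edge (u,u) with rank 0.
Examining all 8 edges for self-loops...
Self-loops found: (3,3), (1,1)
Number of loops = 2.

2


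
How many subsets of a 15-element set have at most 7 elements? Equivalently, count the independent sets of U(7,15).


Independent sets of U(7,15) are all subsets of size <= 7.
Count = C(15,0) + C(15,1) + C(15,2) + C(15,3) + C(15,4) + C(15,5) + C(15,6) + C(15,7)
     = 1 + 15 + 105 + 455 + 1365 + 3003 + 5005 + 6435
     = 16384.

16384


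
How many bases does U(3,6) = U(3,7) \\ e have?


Deleting e from U(3,7) gives U(3,6) since n > r.
Bases of U(3,6) = C(6,3) = 6! / (3! * 3!) = 20.

20


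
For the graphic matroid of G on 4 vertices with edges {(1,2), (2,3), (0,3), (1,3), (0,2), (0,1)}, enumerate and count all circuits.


A circuit in a graphic matroid = edge set of a simple cycle.
G has 4 vertices and 6 edges.
Enumerating all minimal edge subsets forming cycles...
Total circuits found: 7.

7


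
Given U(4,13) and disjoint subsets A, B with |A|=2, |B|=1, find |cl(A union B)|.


|A union B| = 2 + 1 = 3 (disjoint).
In U(4,13), cl(S) = S if |S| < 4, else cl(S) = E.
Since 3 < 4, cl(A union B) = A union B.
|cl(A union B)| = 3.

3


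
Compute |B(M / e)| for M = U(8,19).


Contracting e from U(8,19) gives U(7,18).
Bases of U(7,18) = C(18,7) = 18! / (7! * 11!) = 31824.

31824


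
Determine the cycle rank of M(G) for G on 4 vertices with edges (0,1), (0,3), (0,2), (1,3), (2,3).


Cycle rank (nullity) = |E| - r(M) = |E| - (|V| - c).
|E| = 5, |V| = 4, c = 1.
Nullity = 5 - (4 - 1) = 5 - 3 = 2.

2


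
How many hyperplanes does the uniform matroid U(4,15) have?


Hyperplanes of U(4,15) are flats of rank 3.
In a uniform matroid, these are exactly the (3)-element subsets.
Count = C(15,3) = (15 * 14 * 13) / (1 * 2 * 3) = 455.

455


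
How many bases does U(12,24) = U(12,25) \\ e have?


Deleting e from U(12,25) gives U(12,24) since n > r.
Bases of U(12,24) = C(24,12) = 24! / (12! * 12!) = 2704156.

2704156


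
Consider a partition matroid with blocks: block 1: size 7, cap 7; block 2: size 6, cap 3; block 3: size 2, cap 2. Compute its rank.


Rank of a partition matroid = sum of min(|Si|, ci) for each block.
= min(7,7) + min(6,3) + min(2,2)
= 7 + 3 + 2
= 12.

12


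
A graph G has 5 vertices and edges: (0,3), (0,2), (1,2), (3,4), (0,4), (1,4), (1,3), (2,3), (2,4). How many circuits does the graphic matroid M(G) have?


A circuit in a graphic matroid = edge set of a simple cycle.
G has 5 vertices and 9 edges.
Enumerating all minimal edge subsets forming cycles...
Total circuits found: 22.

22


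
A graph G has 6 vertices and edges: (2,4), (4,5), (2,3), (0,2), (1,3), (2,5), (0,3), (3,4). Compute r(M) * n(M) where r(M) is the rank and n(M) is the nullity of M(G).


r(M) = |V| - c = 6 - 1 = 5.
nullity = |E| - r(M) = 8 - 5 = 3.
Product = 5 * 3 = 15.

15


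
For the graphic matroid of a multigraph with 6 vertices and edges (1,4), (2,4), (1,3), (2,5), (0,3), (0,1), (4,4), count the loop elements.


In a graphic matroid, a loop is a self-loop edge (u,u) with rank 0.
Examining all 7 edges for self-loops...
Self-loops found: (4,4)
Number of loops = 1.

1


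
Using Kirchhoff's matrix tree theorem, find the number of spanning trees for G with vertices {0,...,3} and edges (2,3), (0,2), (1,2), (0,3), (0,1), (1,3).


By Kirchhoff's matrix tree theorem, the number of spanning trees equals
the determinant of any cofactor of the Laplacian matrix L.
G has 4 vertices and 6 edges.
Computing the (3 x 3) cofactor determinant gives 16.

16


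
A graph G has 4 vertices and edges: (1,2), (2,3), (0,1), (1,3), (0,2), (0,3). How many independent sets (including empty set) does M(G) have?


An independent set in a graphic matroid is an acyclic edge subset.
G has 4 vertices and 6 edges.
Enumerate all 2^6 = 64 subsets, checking for acyclicity.
Total independent sets = 38.

38


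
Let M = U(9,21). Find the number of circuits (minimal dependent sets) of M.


In U(9,21), circuits are the (10)-element subsets.
Any set of 10 elements is dependent, and removing any one element gives
an independent set of size 9, so it is a minimal dependent set.
Number of circuits = C(21,10) = 21! / (10! * 11!) = 352716.

352716


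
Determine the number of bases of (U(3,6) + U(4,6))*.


(M1+M2)* = M1* + M2*.
M1* = U(3,6), bases: C(6,3) = 20.
M2* = U(2,6), bases: C(6,2) = 15.
|B(M*)| = 20 * 15 = 300.

300


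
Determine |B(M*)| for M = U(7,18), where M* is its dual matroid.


The dual of U(r,n) is U(n-r, n) = U(11,18).
Bases of U(11,18) are all (11)-element subsets.
|B(M*)| = C(18,11) = 31824.

31824


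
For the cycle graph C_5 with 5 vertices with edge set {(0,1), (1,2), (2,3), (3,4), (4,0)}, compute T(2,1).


T(C_5; x,y) = x + x^2 + ... + x^(4) + y.
T(2,1) = 2^1 + 2^2 + 2^3 + 2^4 + 1
= 2 + 4 + 8 + 16 + 1
= 31.

31


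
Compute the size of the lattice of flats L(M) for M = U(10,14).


Flats of U(10,14): every subset of size < 10 is a flat, plus E itself.
Count = (14 choose 0) + (14 choose 1) + (14 choose 2) + (14 choose 3) + (14 choose 4) + (14 choose 5) + (14 choose 6) + (14 choose 7) + (14 choose 8) + (14 choose 9) + 1
     = 1 + 14 + 91 + 364 + 1001 + 2002 + 3003 + 3432 + 3003 + 2002 + 1
     = 14914.

14914


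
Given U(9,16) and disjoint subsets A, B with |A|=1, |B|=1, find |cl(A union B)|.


|A union B| = 1 + 1 = 2 (disjoint).
In U(9,16), cl(S) = S if |S| < 9, else cl(S) = E.
Since 2 < 9, cl(A union B) = A union B.
|cl(A union B)| = 2.

2


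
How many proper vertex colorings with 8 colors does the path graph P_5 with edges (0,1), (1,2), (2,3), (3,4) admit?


P(P_5, k) = k * (k-1)^(4).
P(8) = 8 * 7^4 = 8 * 2401 = 19208.

19208


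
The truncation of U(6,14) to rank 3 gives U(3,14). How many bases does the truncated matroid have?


Truncating U(6,14) to rank 3 gives U(3,14).
Bases of U(3,14) are all 3-element subsets of 14 elements.
Number of bases = C(14,3) = 14! / (3! * 11!) = 364.

364


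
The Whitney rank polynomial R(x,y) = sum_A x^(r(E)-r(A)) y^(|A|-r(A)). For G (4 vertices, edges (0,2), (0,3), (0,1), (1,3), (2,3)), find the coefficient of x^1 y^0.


R(x,y) = sum over A in 2^E of x^(r(E)-r(A)) * y^(|A|-r(A)).
G has 4 vertices, 5 edges. r(E) = 3.
Enumerate all 2^5 = 32 subsets.
Count subsets with r(E)-r(A)=1 and |A|-r(A)=0: 10.

10


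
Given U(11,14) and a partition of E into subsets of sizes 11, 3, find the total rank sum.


r(Ai) = min(|Ai|, 11) for each part.
Sum = min(11,11) + min(3,11)
    = 11 + 3
    = 14.

14


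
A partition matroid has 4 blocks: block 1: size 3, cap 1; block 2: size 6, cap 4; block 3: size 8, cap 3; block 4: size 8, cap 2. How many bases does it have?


A basis picks exactly ci elements from block i.
Number of bases = product of C(|Si|, ci).
= C(3,1) * C(6,4) * C(8,3) * C(8,2)
= 3 * 15 * 56 * 28
= 70560.

70560


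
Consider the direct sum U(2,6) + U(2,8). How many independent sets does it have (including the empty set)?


For a direct sum, |I(M1+M2)| = |I(M1)| * |I(M2)|.
|I(U(2,6))| = sum C(6,k) for k=0..2 = 22.
|I(U(2,8))| = sum C(8,k) for k=0..2 = 37.
Total = 22 * 37 = 814.

814


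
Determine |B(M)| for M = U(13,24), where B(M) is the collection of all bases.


Bases of U(13,24) are all 13-element subsets of the 24-element ground set.
Number of bases = C(24,13).
C(24,13) = 2496144.

2496144


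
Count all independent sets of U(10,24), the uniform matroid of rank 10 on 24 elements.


Independent sets of U(10,24) are all subsets of size <= 10.
Count = (24 choose 0) + (24 choose 1) + (24 choose 2) + (24 choose 3) + (24 choose 4) + (24 choose 5) + (24 choose 6) + (24 choose 7) + (24 choose 8) + (24 choose 9) + (24 choose 10)
     = 1 + 24 + 276 + 2024 + 10626 + 42504 + 134596 + 346104 + 735471 + 1307504 + 1961256
     = 4540386.

4540386


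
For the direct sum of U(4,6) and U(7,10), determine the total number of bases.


Bases of a direct sum M1 + M2: |B| = |B(M1)| * |B(M2)|.
|B(U(4,6))| = C(6,4) = 15.
|B(U(7,10))| = C(10,7) = 120.
Total bases = 15 * 120 = 1800.

1800


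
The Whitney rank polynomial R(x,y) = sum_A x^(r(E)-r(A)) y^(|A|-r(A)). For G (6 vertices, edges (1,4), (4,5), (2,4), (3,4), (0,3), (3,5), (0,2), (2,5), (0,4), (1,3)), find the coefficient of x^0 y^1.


R(x,y) = sum over A in 2^E of x^(r(E)-r(A)) * y^(|A|-r(A)).
G has 6 vertices, 10 edges. r(E) = 5.
Enumerate all 2^10 = 1024 subsets.
Count subsets with r(E)-r(A)=0 and |A|-r(A)=1: 157.

157


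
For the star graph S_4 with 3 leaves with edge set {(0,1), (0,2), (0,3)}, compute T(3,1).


A star on 4 vertices is a tree with 3 edges.
T(x,y) = x^(3) for any tree.
T(3,1) = 3^3 = 27.

27


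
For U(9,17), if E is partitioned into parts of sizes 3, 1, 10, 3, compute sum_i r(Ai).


r(Ai) = min(|Ai|, 9) for each part.
Sum = min(3,9) + min(1,9) + min(10,9) + min(3,9)
    = 3 + 1 + 9 + 3
    = 16.

16


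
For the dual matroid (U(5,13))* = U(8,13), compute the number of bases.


The dual of U(r,n) is U(n-r, n) = U(8,13).
Bases of U(8,13) are all (8)-element subsets.
|B(M*)| = (13 choose 8) = 1287.

1287


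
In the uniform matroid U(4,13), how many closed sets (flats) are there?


Flats of U(4,13): every subset of size < 4 is a flat, plus E itself.
Count = (13 choose 0) + (13 choose 1) + (13 choose 2) + (13 choose 3) + 1
     = 1 + 13 + 78 + 286 + 1
     = 379.

379


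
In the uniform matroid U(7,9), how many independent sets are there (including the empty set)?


Independent sets of U(7,9) are all subsets of size <= 7.
Count = (9 choose 0) + (9 choose 1) + (9 choose 2) + (9 choose 3) + (9 choose 4) + (9 choose 5) + (9 choose 6) + (9 choose 7)
     = 1 + 9 + 36 + 84 + 126 + 126 + 84 + 36
     = 502.

502


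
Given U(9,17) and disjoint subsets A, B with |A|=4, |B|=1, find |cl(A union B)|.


|A union B| = 4 + 1 = 5 (disjoint).
In U(9,17), cl(S) = S if |S| < 9, else cl(S) = E.
Since 5 < 9, cl(A union B) = A union B.
|cl(A union B)| = 5.

5


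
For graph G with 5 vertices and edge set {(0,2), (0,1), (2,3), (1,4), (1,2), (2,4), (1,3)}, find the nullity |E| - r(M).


Cycle rank (nullity) = |E| - r(M) = |E| - (|V| - c).
|E| = 7, |V| = 5, c = 1.
Nullity = 7 - (5 - 1) = 7 - 4 = 3.

3


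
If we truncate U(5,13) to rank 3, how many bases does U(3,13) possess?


Truncating U(5,13) to rank 3 gives U(3,13).
Bases of U(3,13) are all 3-element subsets of 13 elements.
Number of bases = C(13,3) = (13 * 12 * 11) / (1 * 2 * 3) = 286.

286


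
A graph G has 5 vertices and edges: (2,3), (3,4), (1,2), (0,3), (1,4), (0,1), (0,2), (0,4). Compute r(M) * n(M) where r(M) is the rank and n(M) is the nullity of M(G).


r(M) = |V| - c = 5 - 1 = 4.
nullity = |E| - r(M) = 8 - 4 = 4.
Product = 4 * 4 = 16.

16


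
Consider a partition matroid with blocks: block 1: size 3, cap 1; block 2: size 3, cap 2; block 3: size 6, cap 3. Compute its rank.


Rank of a partition matroid = sum of min(|Si|, ci) for each block.
= min(3,1) + min(3,2) + min(6,3)
= 1 + 2 + 3
= 6.

6


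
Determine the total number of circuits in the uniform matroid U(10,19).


In U(10,19), circuits are the (11)-element subsets.
Any set of 11 elements is dependent, and removing any one element gives
an independent set of size 10, so it is a minimal dependent set.
Number of circuits = (19 choose 11) = 75582.

75582


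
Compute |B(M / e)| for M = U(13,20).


Contracting e from U(13,20) gives U(12,19).
Bases of U(12,19) = (19 choose 12) = 50388.

50388


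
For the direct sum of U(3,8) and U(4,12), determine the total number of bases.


Bases of a direct sum M1 + M2: |B| = |B(M1)| * |B(M2)|.
|B(U(3,8))| = C(8,3) = 56.
|B(U(4,12))| = C(12,4) = 495.
Total bases = 56 * 495 = 27720.

27720


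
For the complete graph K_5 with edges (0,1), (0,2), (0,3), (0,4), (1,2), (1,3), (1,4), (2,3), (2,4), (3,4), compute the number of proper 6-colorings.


P(K_5, k) = k(k-1)(k-2)...(k-4).
P(6) = (6) * (5) * (4) * (3) * (2) = 720.

720


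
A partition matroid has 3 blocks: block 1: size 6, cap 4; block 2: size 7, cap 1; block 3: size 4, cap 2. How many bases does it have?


A basis picks exactly ci elements from block i.
Number of bases = product of C(|Si|, ci).
= C(6,4) * C(7,1) * C(4,2)
= 15 * 7 * 6
= 630.

630


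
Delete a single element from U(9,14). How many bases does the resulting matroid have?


Deleting e from U(9,14) gives U(9,13) since n > r.
Bases of U(9,13) = C(13,9) = 13! / (9! * 4!) = 715.

715


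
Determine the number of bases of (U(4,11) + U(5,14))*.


(M1+M2)* = M1* + M2*.
M1* = U(7,11), bases: C(11,7) = 330.
M2* = U(9,14), bases: C(14,9) = 2002.
|B(M*)| = 330 * 2002 = 660660.

660660


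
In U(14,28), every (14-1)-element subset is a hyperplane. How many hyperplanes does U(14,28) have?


Hyperplanes of U(14,28) are flats of rank 13.
In a uniform matroid, these are exactly the (13)-element subsets.
Count = (28 choose 13) = 37442160.

37442160


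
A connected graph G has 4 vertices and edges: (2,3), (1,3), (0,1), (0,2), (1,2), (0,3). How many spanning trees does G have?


By Kirchhoff's matrix tree theorem, the number of spanning trees equals
the determinant of any cofactor of the Laplacian matrix L.
G has 4 vertices and 6 edges.
Computing the (3 x 3) cofactor determinant gives 16.

16


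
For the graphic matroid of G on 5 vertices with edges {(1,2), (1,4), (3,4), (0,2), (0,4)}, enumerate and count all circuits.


A circuit in a graphic matroid = edge set of a simple cycle.
G has 5 vertices and 5 edges.
Enumerating all minimal edge subsets forming cycles...
Total circuits found: 1.

1


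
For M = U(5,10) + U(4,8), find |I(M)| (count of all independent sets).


For a direct sum, |I(M1+M2)| = |I(M1)| * |I(M2)|.
|I(U(5,10))| = sum C(10,k) for k=0..5 = 638.
|I(U(4,8))| = sum C(8,k) for k=0..4 = 163.
Total = 638 * 163 = 103994.

103994


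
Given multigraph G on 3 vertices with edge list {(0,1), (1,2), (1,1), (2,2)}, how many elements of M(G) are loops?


In a graphic matroid, a loop is a self-loop edge (u,u) with rank 0.
Examining all 4 edges for self-loops...
Self-loops found: (1,1), (2,2)
Number of loops = 2.

2


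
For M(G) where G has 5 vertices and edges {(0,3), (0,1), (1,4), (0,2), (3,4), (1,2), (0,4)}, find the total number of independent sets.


An independent set in a graphic matroid is an acyclic edge subset.
G has 5 vertices and 7 edges.
Enumerate all 2^7 = 128 subsets, checking for acyclicity.
Total independent sets = 82.

82


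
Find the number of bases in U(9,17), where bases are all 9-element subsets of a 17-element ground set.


Bases of U(9,17) are all 9-element subsets of the 17-element ground set.
Number of bases = C(17,9).
C(17,9) = 17! / (9! * 8!) = 24310.

24310


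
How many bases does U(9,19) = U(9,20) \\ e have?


Deleting e from U(9,20) gives U(9,19) since n > r.
Bases of U(9,19) = C(19,9) = 92378.

92378


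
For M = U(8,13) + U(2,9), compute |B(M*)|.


(M1+M2)* = M1* + M2*.
M1* = U(5,13), bases: C(13,5) = 1287.
M2* = U(7,9), bases: C(9,7) = 36.
|B(M*)| = 1287 * 36 = 46332.

46332


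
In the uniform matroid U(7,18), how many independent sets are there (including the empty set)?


Independent sets of U(7,18) are all subsets of size <= 7.
Count = C(18,0) + C(18,1) + C(18,2) + C(18,3) + C(18,4) + C(18,5) + C(18,6) + C(18,7)
     = 1 + 18 + 153 + 816 + 3060 + 8568 + 18564 + 31824
     = 63004.

63004


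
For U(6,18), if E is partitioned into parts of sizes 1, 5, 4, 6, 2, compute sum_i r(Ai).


r(Ai) = min(|Ai|, 6) for each part.
Sum = min(1,6) + min(5,6) + min(4,6) + min(6,6) + min(2,6)
    = 1 + 5 + 4 + 6 + 2
    = 18.

18


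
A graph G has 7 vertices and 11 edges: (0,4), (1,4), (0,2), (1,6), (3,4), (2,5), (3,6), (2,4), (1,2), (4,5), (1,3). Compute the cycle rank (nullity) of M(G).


Cycle rank (nullity) = |E| - r(M) = |E| - (|V| - c).
|E| = 11, |V| = 7, c = 1.
Nullity = 11 - (7 - 1) = 11 - 6 = 5.

5


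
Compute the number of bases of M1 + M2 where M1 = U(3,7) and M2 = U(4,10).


Bases of a direct sum M1 + M2: |B| = |B(M1)| * |B(M2)|.
|B(U(3,7))| = C(7,3) = 35.
|B(U(4,10))| = C(10,4) = 210.
Total bases = 35 * 210 = 7350.

7350


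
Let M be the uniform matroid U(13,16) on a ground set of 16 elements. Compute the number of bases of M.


Bases of U(13,16) are all 13-element subsets of the 16-element ground set.
Number of bases = C(16,13).
C(16,13) = 16! / (13! * 3!) = 560.

560


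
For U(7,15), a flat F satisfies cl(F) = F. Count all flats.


Flats of U(7,15): every subset of size < 7 is a flat, plus E itself.
Count = C(15,0) + C(15,1) + C(15,2) + C(15,3) + C(15,4) + C(15,5) + C(15,6) + 1
     = 1 + 15 + 105 + 455 + 1365 + 3003 + 5005 + 1
     = 9950.

9950


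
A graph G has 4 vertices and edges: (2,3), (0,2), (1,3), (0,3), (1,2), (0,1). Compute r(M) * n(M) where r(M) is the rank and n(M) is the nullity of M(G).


r(M) = |V| - c = 4 - 1 = 3.
nullity = |E| - r(M) = 6 - 3 = 3.
Product = 3 * 3 = 9.

9


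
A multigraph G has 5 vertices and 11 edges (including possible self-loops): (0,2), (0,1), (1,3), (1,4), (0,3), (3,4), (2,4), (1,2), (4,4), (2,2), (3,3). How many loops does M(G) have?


In a graphic matroid, a loop is a self-loop edge (u,u) with rank 0.
Examining all 11 edges for self-loops...
Self-loops found: (4,4), (2,2), (3,3)
Number of loops = 3.

3


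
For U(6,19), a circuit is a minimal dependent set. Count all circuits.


In U(6,19), circuits are the (7)-element subsets.
Any set of 7 elements is dependent, and removing any one element gives
an independent set of size 6, so it is a minimal dependent set.
Number of circuits = C(19,7) = 50388.

50388


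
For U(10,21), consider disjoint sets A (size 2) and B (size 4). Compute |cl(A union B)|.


|A union B| = 2 + 4 = 6 (disjoint).
In U(10,21), cl(S) = S if |S| < 10, else cl(S) = E.
Since 6 < 10, cl(A union B) = A union B.
|cl(A union B)| = 6.

6


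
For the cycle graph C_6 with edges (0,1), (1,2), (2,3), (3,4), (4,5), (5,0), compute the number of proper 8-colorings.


P(C_6, k) = (k-1)^6 + (-1)^6*(k-1).
P(8) = (7)^6 + 7
= 117649 + 7 = 117656.

117656


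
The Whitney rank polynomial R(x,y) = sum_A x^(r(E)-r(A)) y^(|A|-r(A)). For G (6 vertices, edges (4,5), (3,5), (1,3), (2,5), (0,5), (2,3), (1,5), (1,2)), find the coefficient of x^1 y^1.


R(x,y) = sum over A in 2^E of x^(r(E)-r(A)) * y^(|A|-r(A)).
G has 6 vertices, 8 edges. r(E) = 5.
Enumerate all 2^8 = 256 subsets.
Count subsets with r(E)-r(A)=1 and |A|-r(A)=1: 34.

34


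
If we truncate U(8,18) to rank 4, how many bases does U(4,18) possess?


Truncating U(8,18) to rank 4 gives U(4,18).
Bases of U(4,18) are all 4-element subsets of 18 elements.
Number of bases = (18 choose 4) = 3060.

3060


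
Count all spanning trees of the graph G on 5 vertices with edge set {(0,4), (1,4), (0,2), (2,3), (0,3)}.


By Kirchhoff's matrix tree theorem, the number of spanning trees equals
the determinant of any cofactor of the Laplacian matrix L.
G has 5 vertices and 5 edges.
Computing the (4 x 4) cofactor determinant gives 3.

3


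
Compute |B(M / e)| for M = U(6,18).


Contracting e from U(6,18) gives U(5,17).
Bases of U(5,17) = C(17,5) = 17! / (5! * 12!) = 6188.

6188


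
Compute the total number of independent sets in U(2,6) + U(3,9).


For a direct sum, |I(M1+M2)| = |I(M1)| * |I(M2)|.
|I(U(2,6))| = sum C(6,k) for k=0..2 = 22.
|I(U(3,9))| = sum C(9,k) for k=0..3 = 130.
Total = 22 * 130 = 2860.

2860


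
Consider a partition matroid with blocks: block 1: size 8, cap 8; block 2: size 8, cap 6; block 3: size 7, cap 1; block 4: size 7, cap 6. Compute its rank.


Rank of a partition matroid = sum of min(|Si|, ci) for each block.
= min(8,8) + min(8,6) + min(7,1) + min(7,6)
= 8 + 6 + 1 + 6
= 21.

21


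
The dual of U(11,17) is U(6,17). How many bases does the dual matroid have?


The dual of U(r,n) is U(n-r, n) = U(6,17).
Bases of U(6,17) are all (6)-element subsets.
|B(M*)| = C(17,6) = 12376.

12376


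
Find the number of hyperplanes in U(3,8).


Hyperplanes of U(3,8) are flats of rank 2.
In a uniform matroid, these are exactly the (2)-element subsets.
Count = C(8,2) = (8 * 7) / (1 * 2) = 28.

28


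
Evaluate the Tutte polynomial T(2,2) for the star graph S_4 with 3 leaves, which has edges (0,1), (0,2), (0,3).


A star on 4 vertices is a tree with 3 edges.
T(x,y) = x^(3) for any tree.
T(2,2) = 2^3 = 8.

8


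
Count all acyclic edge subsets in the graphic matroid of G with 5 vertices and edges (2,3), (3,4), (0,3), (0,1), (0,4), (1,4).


An independent set in a graphic matroid is an acyclic edge subset.
G has 5 vertices and 6 edges.
Enumerate all 2^6 = 64 subsets, checking for acyclicity.
Total independent sets = 48.

48


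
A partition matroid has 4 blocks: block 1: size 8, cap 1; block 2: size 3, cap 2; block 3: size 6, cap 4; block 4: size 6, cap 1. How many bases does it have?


A basis picks exactly ci elements from block i.
Number of bases = product of C(|Si|, ci).
= C(8,1) * C(3,2) * C(6,4) * C(6,1)
= 8 * 3 * 15 * 6
= 2160.

2160


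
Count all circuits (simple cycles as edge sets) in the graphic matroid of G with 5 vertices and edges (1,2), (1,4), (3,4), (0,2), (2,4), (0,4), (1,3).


A circuit in a graphic matroid = edge set of a simple cycle.
G has 5 vertices and 7 edges.
Enumerating all minimal edge subsets forming cycles...
Total circuits found: 6.

6


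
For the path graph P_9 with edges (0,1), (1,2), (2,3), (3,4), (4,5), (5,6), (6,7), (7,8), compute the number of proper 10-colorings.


P(P_9, k) = k * (k-1)^(8).
P(10) = 10 * 9^8 = 10 * 43046721 = 430467210.

430467210


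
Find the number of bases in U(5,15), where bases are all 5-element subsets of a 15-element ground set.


Bases of U(5,15) are all 5-element subsets of the 15-element ground set.
Number of bases = C(15,5).
(15 choose 5) = 3003.

3003


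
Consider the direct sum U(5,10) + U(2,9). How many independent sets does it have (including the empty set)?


For a direct sum, |I(M1+M2)| = |I(M1)| * |I(M2)|.
|I(U(5,10))| = sum C(10,k) for k=0..5 = 638.
|I(U(2,9))| = sum C(9,k) for k=0..2 = 46.
Total = 638 * 46 = 29348.

29348


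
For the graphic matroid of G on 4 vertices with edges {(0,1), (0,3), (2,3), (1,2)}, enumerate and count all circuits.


A circuit in a graphic matroid = edge set of a simple cycle.
G has 4 vertices and 4 edges.
Enumerating all minimal edge subsets forming cycles...
Total circuits found: 1.

1


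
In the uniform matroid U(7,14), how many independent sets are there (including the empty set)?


Independent sets of U(7,14) are all subsets of size <= 7.
Count = C(14,0) + C(14,1) + C(14,2) + C(14,3) + C(14,4) + C(14,5) + C(14,6) + C(14,7)
     = 1 + 14 + 91 + 364 + 1001 + 2002 + 3003 + 3432
     = 9908.

9908


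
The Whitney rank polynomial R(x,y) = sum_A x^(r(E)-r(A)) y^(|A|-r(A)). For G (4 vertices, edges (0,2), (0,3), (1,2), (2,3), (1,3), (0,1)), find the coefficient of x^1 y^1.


R(x,y) = sum over A in 2^E of x^(r(E)-r(A)) * y^(|A|-r(A)).
G has 4 vertices, 6 edges. r(E) = 3.
Enumerate all 2^6 = 64 subsets.
Count subsets with r(E)-r(A)=1 and |A|-r(A)=1: 4.

4


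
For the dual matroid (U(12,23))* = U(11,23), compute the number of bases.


The dual of U(r,n) is U(n-r, n) = U(11,23).
Bases of U(11,23) are all (11)-element subsets.
|B(M*)| = C(23,11) = 23! / (11! * 12!) = 1352078.

1352078


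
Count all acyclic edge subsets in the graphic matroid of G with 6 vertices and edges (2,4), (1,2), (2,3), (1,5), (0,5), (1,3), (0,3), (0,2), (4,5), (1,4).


An independent set in a graphic matroid is an acyclic edge subset.
G has 6 vertices and 10 edges.
Enumerate all 2^10 = 1024 subsets, checking for acyclicity.
Total independent sets = 478.

478


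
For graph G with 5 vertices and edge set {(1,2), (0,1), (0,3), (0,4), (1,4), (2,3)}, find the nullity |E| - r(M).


Cycle rank (nullity) = |E| - r(M) = |E| - (|V| - c).
|E| = 6, |V| = 5, c = 1.
Nullity = 6 - (5 - 1) = 6 - 4 = 2.

2


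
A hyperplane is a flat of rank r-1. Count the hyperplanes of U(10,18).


Hyperplanes of U(10,18) are flats of rank 9.
In a uniform matroid, these are exactly the (9)-element subsets.
Count = C(18,9) = 18! / (9! * 9!) = 48620.

48620


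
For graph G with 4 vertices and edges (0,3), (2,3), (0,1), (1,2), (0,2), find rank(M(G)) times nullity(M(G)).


r(M) = |V| - c = 4 - 1 = 3.
nullity = |E| - r(M) = 5 - 3 = 2.
Product = 3 * 2 = 6.

6


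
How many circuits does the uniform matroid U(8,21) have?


In U(8,21), circuits are the (9)-element subsets.
Any set of 9 elements is dependent, and removing any one element gives
an independent set of size 8, so it is a minimal dependent set.
Number of circuits = C(21,9) = 293930.

293930


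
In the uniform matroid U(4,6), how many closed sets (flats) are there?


Flats of U(4,6): every subset of size < 4 is a flat, plus E itself.
Count = (6 choose 0) + (6 choose 1) + (6 choose 2) + (6 choose 3) + 1
     = 1 + 6 + 15 + 20 + 1
     = 43.

43


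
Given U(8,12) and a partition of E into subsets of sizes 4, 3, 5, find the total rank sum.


r(Ai) = min(|Ai|, 8) for each part.
Sum = min(4,8) + min(3,8) + min(5,8)
    = 4 + 3 + 5
    = 12.

12


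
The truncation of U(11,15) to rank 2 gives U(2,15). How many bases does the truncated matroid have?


Truncating U(11,15) to rank 2 gives U(2,15).
Bases of U(2,15) are all 2-element subsets of 15 elements.
Number of bases = C(15,2) = (15 * 14) / (1 * 2) = 105.

105


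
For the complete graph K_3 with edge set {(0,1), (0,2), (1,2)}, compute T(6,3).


T(K_3; x,y) = x^2 + x + y.
T(6,3) = 36 + 6 + 3 = 45.

45


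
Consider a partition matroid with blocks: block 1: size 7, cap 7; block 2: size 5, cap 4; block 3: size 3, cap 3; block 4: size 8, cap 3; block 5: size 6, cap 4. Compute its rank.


Rank of a partition matroid = sum of min(|Si|, ci) for each block.
= min(7,7) + min(5,4) + min(3,3) + min(8,3) + min(6,4)
= 7 + 4 + 3 + 3 + 4
= 21.

21


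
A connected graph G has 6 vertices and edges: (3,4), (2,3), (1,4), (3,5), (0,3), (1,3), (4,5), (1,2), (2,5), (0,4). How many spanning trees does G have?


By Kirchhoff's matrix tree theorem, the number of spanning trees equals
the determinant of any cofactor of the Laplacian matrix L.
G has 6 vertices and 10 edges.
Computing the (5 x 5) cofactor determinant gives 111.

111


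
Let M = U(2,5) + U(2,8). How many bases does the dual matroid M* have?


(M1+M2)* = M1* + M2*.
M1* = U(3,5), bases: C(5,3) = 10.
M2* = U(6,8), bases: C(8,6) = 28.
|B(M*)| = 10 * 28 = 280.

280
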